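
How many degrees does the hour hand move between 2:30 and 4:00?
The hour hand moves 0.5 degrees per minute.
Time elapsed: 4:00 - 2:30 = 90 minutes
Angular displacement: 90 x 0.5 = 45 degrees

Final answer: 45 degrees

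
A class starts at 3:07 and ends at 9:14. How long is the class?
From 3:07 to 9:14:
(9 x 60 + 14) - (3 x 60 + 7) = 554 - 187 = 367 minutes
= 6 hours and 7 minutes

Final answer: 6 hours and 7 minutes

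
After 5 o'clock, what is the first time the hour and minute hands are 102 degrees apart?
At t minutes past 5:00, the hour hand is at 30 x 5 + 0.5t degrees and the minute hand is at 6t degrees.
The smaller angle between them is 102 degrees when |30H - 5.5t| = 102 or |30H - 5.5t| = 258.
With H = 5, solve 30 x 5 - 5.5t = +/- target for each target:
  t = (30 x 5 - 102) / 5.5 = 8.73
  t = (30 x 5 + 102) / 5.5 = 45.82
  t = (30 x 5 - 258) / 5.5 = -19.64 (outside (0, 60))
  t = (30 x 5 + 258) / 5.5 = 74.18 (outside (0, 60))
Valid solutions in (0, 60): {8.73, 45.82} minutes.
The first occurrence is t = 8.73 minutes.
The hands form a 102-degree angle at 8.73 minutes past 5:00.

Final answer: 8.73 minutes past 5:00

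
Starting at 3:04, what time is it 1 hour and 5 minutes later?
Starting time: 3:04
Adding 5 minutes to 4 minutes: 4 + 5 = 9 minutes
Adding 1 hour: 3 + 1 = 4
Final time: 4:09

Final answer: 4:09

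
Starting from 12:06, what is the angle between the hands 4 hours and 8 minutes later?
First find the time 4 hours and 8 minutes after 12:06.
Total minutes: 12 x 60 + 6 + 4 x 60 + 8 = 974.
974 mod 720 = 254 minutes = 4:14.
Now compute the angle at 4:14:
Hour hand: 4 x 30 + 14 x 0.5 = 127 degrees
Minute hand: 14 x 6 = 84 degrees
Difference: |127 - 84| = 43 degrees
The angle is 43 degrees

Final answer: 43 degrees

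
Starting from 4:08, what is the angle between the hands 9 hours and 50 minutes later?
First find the time 9 hours and 50 minutes after 4:08.
Total minutes: 4 x 60 + 8 + 9 x 60 + 50 = 838.
838 mod 720 = 118 minutes = 1:58.
Now compute the angle at 1:58:
Hour hand: 1 x 30 + 58 x 0.5 = 59 degrees
Minute hand: 58 x 6 = 348 degrees
Difference: |59 - 348| = 289 degrees
Smaller angle: 360 - 289 = 71 degrees

Final answer: 71 degrees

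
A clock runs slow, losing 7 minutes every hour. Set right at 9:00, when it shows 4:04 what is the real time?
For every 60 true minutes, the faulty clock advances 53 minutes, so 1 faulty-clock minute corresponds to 60/53 true minutes.
From 9:00 to 4:04 on the faulty dial is 424 minutes.
True elapsed: 424 x 60/53 = 480 minutes = 8 hours.
True time: 9:00 + 8 hours = 5:00.

Final answer: 5:00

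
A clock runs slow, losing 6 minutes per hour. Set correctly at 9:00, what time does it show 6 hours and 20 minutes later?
For every 60 true minutes, the faulty clock advances 60 - 6 = 54 minutes.
True elapsed: 6 hours and 20 minutes = 380 minutes.
Faulty clock advances: 380 x 54/60 = 342 minutes (drift: 38 minutes behind).
Shown time: 9:00 + 342 minutes = 2:42.

Final answer: 2:42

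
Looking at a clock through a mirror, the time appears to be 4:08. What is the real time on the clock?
Reflection across the vertical (12-6) axis maps a hand at angle A degrees to (360 - A) degrees, which sends a reading of T minutes past 12:00 to (720 - T) minutes past 12:00.
Mirror reads 4:08 = 248 minutes past 12:00.
Actual time: (720 - 248) mod 720 = 472 minutes = 7:52.

Final answer: 7:52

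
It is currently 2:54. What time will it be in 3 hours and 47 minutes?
Starting time: 2:54
Adding 47 minutes to 54 minutes: 54 + 47 = 101 minutes = 1 hour and 41 minutes
Adding 3 hours: 2 + 3 + 1 (carry) = 6
Final time: 6:41

Final answer: 6:41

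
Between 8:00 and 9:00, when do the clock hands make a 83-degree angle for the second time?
At t minutes past 8:00, the hour hand is at 30 x 8 + 0.5t degrees and the minute hand is at 6t degrees.
The smaller angle between them is 83 degrees when |30H - 5.5t| = 83 or |30H - 5.5t| = 277.
With H = 8, solve 30 x 8 - 5.5t = +/- target for each target:
  t = (30 x 8 - 83) / 5.5 = 28.55
  t = (30 x 8 + 83) / 5.5 = 58.73
  t = (30 x 8 - 277) / 5.5 = -6.73 (outside (0, 60))
  t = (30 x 8 + 277) / 5.5 = 94 (outside (0, 60))
Valid solutions in (0, 60): {28.55, 58.73} minutes.
The second occurrence is t = 58.73 minutes.
The hands form a 83-degree angle at 58.73 minutes past 8:00.

Final answer: 58.73 minutes past 8:00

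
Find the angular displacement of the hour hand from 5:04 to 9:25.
The hour hand moves 0.5 degrees per minute.
Time elapsed: 9:25 - 5:04 = 261 minutes
Angular displacement: 261 x 0.5 = 130.5 degrees

Final answer: 130.5 degrees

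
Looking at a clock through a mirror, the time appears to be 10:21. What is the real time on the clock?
Reflection across the vertical (12-6) axis maps a hand at angle A degrees to (360 - A) degrees, which sends a reading of T minutes past 12:00 to (720 - T) minutes past 12:00.
Mirror reads 10:21 = 621 minutes past 12:00.
Actual time: (720 - 621) mod 720 = 99 minutes = 1:39.

Final answer: 1:39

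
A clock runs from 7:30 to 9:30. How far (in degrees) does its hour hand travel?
The hour hand moves 0.5 degrees per minute.
Time elapsed: 9:30 - 7:30 = 120 minutes
Angular displacement: 120 x 0.5 = 60 degrees

Final answer: 60 degrees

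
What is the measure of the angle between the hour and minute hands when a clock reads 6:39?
Hour hand position: 6 x 30 + 39 x 0.5 = 199.5 degrees
Minute hand position: 39 x 6 = 234 degrees
Difference: |199.5 - 234| = 34.5 degrees
The angle between the hands is 34.5 degrees

Final answer: 34.5 degrees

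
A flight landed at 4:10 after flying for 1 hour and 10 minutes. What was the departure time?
Starting time: 4:10 = 250 total minutes past 12:00
Subtracting: 1 hour and 10 minutes = 70 minutes
250 - 70 = 180 minutes
= 3 hours past 12:00 = 3:00

Final answer: 3:00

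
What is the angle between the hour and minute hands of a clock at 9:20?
Hour hand position: 9 x 30 + 20 x 0.5 = 280 degrees
Minute hand position: 20 x 6 = 120 degrees
Difference: |280 - 120| = 160 degrees
The angle between the hands is 160 degrees

Final answer: 160 degrees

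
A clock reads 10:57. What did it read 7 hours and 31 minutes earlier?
Starting time: 10:57 = 657 total minutes past 12:00
Subtracting: 7 hours and 31 minutes = 451 minutes
657 - 451 = 206 minutes
= 3 hours and 26 minutes past 12:00 = 3:26

Final answer: 3:26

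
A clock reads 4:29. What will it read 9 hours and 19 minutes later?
Starting time: 4:29
Adding 19 minutes to 29 minutes: 29 + 19 = 48 minutes
Adding 9 hours: 4 + 9 = 13 - 12 = 1
Final time: 1:48

Final answer: 1:48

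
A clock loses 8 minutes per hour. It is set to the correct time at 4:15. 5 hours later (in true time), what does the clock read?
For every 60 true minutes, the faulty clock advances 60 - 8 = 52 minutes.
True elapsed: 5 hours = 300 minutes.
Faulty clock advances: 300 x 52/60 = 260 minutes (drift: 40 minutes behind).
Shown time: 4:15 + 260 minutes = 8:35.

Final answer: 8:35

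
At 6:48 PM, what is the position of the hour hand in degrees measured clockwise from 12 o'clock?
The hour hand moves 30 degrees per hour and 0.5 degrees per minute.
At 6:48: (6) x 30 + 48 x 0.5 = 180 + 24 = 204 degrees

Final answer: 204 degrees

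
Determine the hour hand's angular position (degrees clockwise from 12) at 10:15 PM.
The hour hand moves 30 degrees per hour and 0.5 degrees per minute.
At 10:15: (10) x 30 + 15 x 0.5 = 300 + 7.5 = 307.5 degrees

Final answer: 307.5 degrees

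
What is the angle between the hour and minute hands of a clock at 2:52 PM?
Hour hand position: 2 x 30 + 52 x 0.5 = 86 degrees
Minute hand position: 52 x 6 = 312 degrees
Difference: |86 - 312| = 226 degrees
Since 226 > 180, the smaller angle is 360 - 226 = 134 degrees

Final answer: 134 degrees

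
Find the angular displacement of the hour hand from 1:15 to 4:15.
The hour hand moves 0.5 degrees per minute.
Time elapsed: 4:15 - 1:15 = 180 minutes
Angular displacement: 180 x 0.5 = 90 degrees

Final answer: 90 degrees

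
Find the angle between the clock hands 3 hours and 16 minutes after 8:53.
First find the time 3 hours and 16 minutes after 8:53.
Total minutes: 8 x 60 + 53 + 3 x 60 + 16 = 729.
729 mod 720 = 9 minutes = 12:09.
Now compute the angle at 12:09:
Hour hand: 0 x 30 + 9 x 0.5 = 4.5 degrees
Minute hand: 9 x 6 = 54 degrees
Difference: |4.5 - 54| = 49.5 degrees
The angle is 49.5 degrees

Final answer: 49.5 degrees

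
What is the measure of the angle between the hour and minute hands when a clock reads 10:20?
Hour hand position: 10 x 30 + 20 x 0.5 = 310 degrees
Minute hand position: 20 x 6 = 120 degrees
Difference: |310 - 120| = 190 degrees
Since 190 > 180, the smaller angle is 360 - 190 = 170 degrees

Final answer: 170 degrees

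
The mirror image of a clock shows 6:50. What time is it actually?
Reflection across the vertical (12-6) axis maps a hand at angle A degrees to (360 - A) degrees, which sends a reading of T minutes past 12:00 to (720 - T) minutes past 12:00.
Mirror reads 6:50 = 410 minutes past 12:00.
Actual time: (720 - 410) mod 720 = 310 minutes = 5:10.

Final answer: 5:10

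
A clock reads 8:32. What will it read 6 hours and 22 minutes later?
Starting time: 8:32
Adding 22 minutes to 32 minutes: 32 + 22 = 54 minutes
Adding 6 hours: 8 + 6 = 14 - 12 = 2
Final time: 2:54

Final answer: 2:54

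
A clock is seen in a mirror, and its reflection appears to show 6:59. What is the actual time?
Reflection across the vertical (12-6) axis maps a hand at angle A degrees to (360 - A) degrees, which sends a reading of T minutes past 12:00 to (720 - T) minutes past 12:00.
Mirror reads 6:59 = 419 minutes past 12:00.
Actual time: (720 - 419) mod 720 = 301 minutes = 5:01.

Final answer: 5:01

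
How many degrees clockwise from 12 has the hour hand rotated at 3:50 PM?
The hour hand moves 30 degrees per hour and 0.5 degrees per minute.
At 3:50: (3) x 30 + 50 x 0.5 = 90 + 25 = 115 degrees

Final answer: 115 degrees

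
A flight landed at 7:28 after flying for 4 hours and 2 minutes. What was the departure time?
Starting time: 7:28 = 448 total minutes past 12:00
Subtracting: 4 hours and 2 minutes = 242 minutes
448 - 242 = 206 minutes
= 3 hours and 26 minutes past 12:00 = 3:26

Final answer: 3:26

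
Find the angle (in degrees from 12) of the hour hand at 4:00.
The hour hand moves 30 degrees per hour and 0.5 degrees per minute.
At 4:00: (4) x 30 + 0 x 0.5 = 120 + 0 = 120 degrees

Final answer: 120 degrees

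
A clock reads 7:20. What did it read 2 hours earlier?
Starting time: 7:20 = 440 total minutes past 12:00
Subtracting: 2 hours = 120 minutes
440 - 120 = 320 minutes
= 5 hours and 20 minutes past 12:00 = 5:20

Final answer: 5:20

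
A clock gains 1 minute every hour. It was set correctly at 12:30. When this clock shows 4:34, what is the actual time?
For every 60 true minutes, the faulty clock advances 61 minutes, so 1 faulty-clock minute corresponds to 60/61 true minutes.
From 12:30 to 4:34 on the faulty dial is 244 minutes.
True elapsed: 244 x 60/61 = 240 minutes = 4 hours.
True time: 12:30 + 4 hours = 4:30.

Final answer: 4:30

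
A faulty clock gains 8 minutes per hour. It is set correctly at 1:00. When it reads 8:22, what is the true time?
For every 60 true minutes, the faulty clock advances 68 minutes, so 1 faulty-clock minute corresponds to 60/68 true minutes.
From 1:00 to 8:22 on the faulty dial is 442 minutes.
True elapsed: 442 x 60/68 = 390 minutes = 6 hours and 30 minutes.
True time: 1:00 + 6 hours and 30 minutes = 7:30.

Final answer: 7:30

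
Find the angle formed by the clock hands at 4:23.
Hour hand position: 4 x 30 + 23 x 0.5 = 131.5 degrees
Minute hand position: 23 x 6 = 138 degrees
Difference: |131.5 - 138| = 6.5 degrees
The angle between the hands is 6.5 degrees

Final answer: 6.5 degrees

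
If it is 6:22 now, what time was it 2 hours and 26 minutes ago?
Starting time: 6:22 = 382 total minutes past 12:00
Subtracting: 2 hours and 26 minutes = 146 minutes
382 - 146 = 236 minutes
= 3 hours and 56 minutes past 12:00 = 3:56

Final answer: 3:56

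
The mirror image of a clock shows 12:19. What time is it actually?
Reflection across the vertical (12-6) axis maps a hand at angle A degrees to (360 - A) degrees, which sends a reading of T minutes past 12:00 to (720 - T) minutes past 12:00.
Mirror reads 12:19 = 19 minutes past 12:00.
Actual time: (720 - 19) mod 720 = 701 minutes = 11:41.

Final answer: 11:41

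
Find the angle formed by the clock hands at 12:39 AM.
Hour hand position: 0 x 30 + 39 x 0.5 = 19.5 degrees
Minute hand position: 39 x 6 = 234 degrees
Difference: |19.5 - 234| = 214.5 degrees
Since 214.5 > 180, the smaller angle is 360 - 214.5 = 145.5 degrees

Final answer: 145.5 degrees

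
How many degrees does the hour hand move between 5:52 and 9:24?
The hour hand moves 0.5 degrees per minute.
Time elapsed: 9:24 - 5:52 = 212 minutes
Angular displacement: 212 x 0.5 = 106 degrees

Final answer: 106 degrees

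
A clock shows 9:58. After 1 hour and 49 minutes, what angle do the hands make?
First find the time 1 hour and 49 minutes after 9:58.
Total minutes: 9 x 60 + 58 + 1 x 60 + 49 = 707.
707 mod 720 = 707 minutes = 11:47.
Now compute the angle at 11:47:
Hour hand: 11 x 30 + 47 x 0.5 = 353.5 degrees
Minute hand: 47 x 6 = 282 degrees
Difference: |353.5 - 282| = 71.5 degrees
The angle is 71.5 degrees

Final answer: 71.5 degrees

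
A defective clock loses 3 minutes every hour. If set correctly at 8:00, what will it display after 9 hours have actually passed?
For every 60 true minutes, the faulty clock advances 60 - 3 = 57 minutes.
True elapsed: 9 hours = 540 minutes.
Faulty clock advances: 540 x 57/60 = 513 minutes (drift: 27 minutes behind).
Shown time: 8:00 + 513 minutes = 4:33.

Final answer: 4:33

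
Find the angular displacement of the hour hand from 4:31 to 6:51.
The hour hand moves 0.5 degrees per minute.
Time elapsed: 6:51 - 4:31 = 140 minutes
Angular displacement: 140 x 0.5 = 70 degrees

Final answer: 70 degrees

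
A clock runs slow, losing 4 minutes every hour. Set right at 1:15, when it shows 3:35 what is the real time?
For every 60 true minutes, the faulty clock advances 56 minutes, so 1 faulty-clock minute corresponds to 60/56 true minutes.
From 1:15 to 3:35 on the faulty dial is 140 minutes.
True elapsed: 140 x 60/56 = 150 minutes = 2 hours and 30 minutes.
True time: 1:15 + 2 hours and 30 minutes = 3:45.

Final answer: 3:45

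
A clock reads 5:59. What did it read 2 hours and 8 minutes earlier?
Starting time: 5:59 = 359 total minutes past 12:00
Subtracting: 2 hours and 8 minutes = 128 minutes
359 - 128 = 231 minutes
= 3 hours and 51 minutes past 12:00 = 3:51

Final answer: 3:51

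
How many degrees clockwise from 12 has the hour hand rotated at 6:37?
The hour hand moves 30 degrees per hour and 0.5 degrees per minute.
At 6:37: (6) x 30 + 37 x 0.5 = 180 + 18.5 = 198.5 degrees

Final answer: 198.5 degrees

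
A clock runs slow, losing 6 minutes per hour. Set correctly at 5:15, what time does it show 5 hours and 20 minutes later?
For every 60 true minutes, the faulty clock advances 60 - 6 = 54 minutes.
True elapsed: 5 hours and 20 minutes = 320 minutes.
Faulty clock advances: 320 x 54/60 = 288 minutes (drift: 32 minutes behind).
Shown time: 5:15 + 288 minutes = 10:03.

Final answer: 10:03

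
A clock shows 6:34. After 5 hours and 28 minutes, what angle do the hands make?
First find the time 5 hours and 28 minutes after 6:34.
Total minutes: 6 x 60 + 34 + 5 x 60 + 28 = 722.
722 mod 720 = 2 minutes = 12:02.
Now compute the angle at 12:02:
Hour hand: 0 x 30 + 2 x 0.5 = 1 degrees
Minute hand: 2 x 6 = 12 degrees
Difference: |1 - 12| = 11 degrees
The angle is 11 degrees

Final answer: 11 degrees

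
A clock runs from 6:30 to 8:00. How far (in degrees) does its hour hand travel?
The hour hand moves 0.5 degrees per minute.
Time elapsed: 8:00 - 6:30 = 90 minutes
Angular displacement: 90 x 0.5 = 45 degrees

Final answer: 45 degrees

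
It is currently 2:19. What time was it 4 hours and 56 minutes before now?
Starting time: 2:19 = 139 total minutes past 12:00
Subtracting: 4 hours and 56 minutes = 296 minutes
139 - 296 = -157 (negative, add 12 hours = 720) = 563 minutes
= 9 hours and 23 minutes past 12:00 = 9:23

Final answer: 9:23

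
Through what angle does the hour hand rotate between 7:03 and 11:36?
The hour hand moves 0.5 degrees per minute.
Time elapsed: 11:36 - 7:03 = 273 minutes
Angular displacement: 273 x 0.5 = 136.5 degrees

Final answer: 136.5 degrees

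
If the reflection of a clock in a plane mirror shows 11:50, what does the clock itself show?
Reflection across the vertical (12-6) axis maps a hand at angle A degrees to (360 - A) degrees, which sends a reading of T minutes past 12:00 to (720 - T) minutes past 12:00.
Mirror reads 11:50 = 710 minutes past 12:00.
Actual time: (720 - 710) mod 720 = 10 minutes = 12:10.

Final answer: 12:10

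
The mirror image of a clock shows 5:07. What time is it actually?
Reflection across the vertical (12-6) axis maps a hand at angle A degrees to (360 - A) degrees, which sends a reading of T minutes past 12:00 to (720 - T) minutes past 12:00.
Mirror reads 5:07 = 307 minutes past 12:00.
Actual time: (720 - 307) mod 720 = 413 minutes = 6:53.

Final answer: 6:53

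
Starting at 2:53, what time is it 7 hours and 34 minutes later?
Starting time: 2:53
Adding 34 minutes to 53 minutes: 53 + 34 = 87 minutes = 1 hour and 27 minutes
Adding 7 hours: 2 + 7 + 1 (carry) = 10
Final time: 10:27

Final answer: 10:27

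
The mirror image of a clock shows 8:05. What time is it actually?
Reflection across the vertical (12-6) axis maps a hand at angle A degrees to (360 - A) degrees, which sends a reading of T minutes past 12:00 to (720 - T) minutes past 12:00.
Mirror reads 8:05 = 485 minutes past 12:00.
Actual time: (720 - 485) mod 720 = 235 minutes = 3:55.

Final answer: 3:55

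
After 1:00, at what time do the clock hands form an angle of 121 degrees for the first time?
At t minutes past 1:00, the hour hand is at 30 x 1 + 0.5t degrees and the minute hand is at 6t degrees.
The smaller angle between them is 121 degrees when |30H - 5.5t| = 121 or |30H - 5.5t| = 239.
With H = 1, solve 30 x 1 - 5.5t = +/- target for each target:
  t = (30 x 1 - 121) / 5.5 = -16.55 (outside (0, 60))
  t = (30 x 1 + 121) / 5.5 = 27.45
  t = (30 x 1 - 239) / 5.5 = -38 (outside (0, 60))
  t = (30 x 1 + 239) / 5.5 = 48.91
Valid solutions in (0, 60): {27.45, 48.91} minutes.
The first occurrence is t = 27.45 minutes.
The hands form a 121-degree angle at 27.45 minutes past 1:00.

Final answer: 27.45 minutes past 1:00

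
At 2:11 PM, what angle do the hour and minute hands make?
Hour hand position: 2 x 30 + 11 x 0.5 = 65.5 degrees
Minute hand position: 11 x 6 = 66 degrees
Difference: |65.5 - 66| = 0.5 degrees
The angle between the hands is 0.5 degrees

Final answer: 0.5 degrees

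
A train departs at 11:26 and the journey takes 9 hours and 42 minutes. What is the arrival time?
Starting time: 11:26
Adding 42 minutes to 26 minutes: 26 + 42 = 68 minutes = 1 hour and 8 minutes
Adding 9 hours: 11 + 9 + 1 (carry) = 21 - 12 = 9
Final time: 9:08

Final answer: 9:08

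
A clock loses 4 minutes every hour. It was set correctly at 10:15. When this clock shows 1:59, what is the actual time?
For every 60 true minutes, the faulty clock advances 56 minutes, so 1 faulty-clock minute corresponds to 60/56 true minutes.
From 10:15 to 1:59 on the faulty dial is 224 minutes.
True elapsed: 224 x 60/56 = 240 minutes = 4 hours.
True time: 10:15 + 4 hours = 2:15.

Final answer: 2:15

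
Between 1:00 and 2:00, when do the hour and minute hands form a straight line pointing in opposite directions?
For hands to be 180 degrees apart: |30H - 5.5t| = 180
With H = 1: t = (30 x 1 + 180)/5.5 = 38.18 or t = (30 x 1 - 180)/5.5 = -27.27
First valid solution (0 < t < 60): t = 38.18 minutes
The hands are opposite at 38.18 minutes past 1:00.

Final answer: 38.18 minutes past 1:00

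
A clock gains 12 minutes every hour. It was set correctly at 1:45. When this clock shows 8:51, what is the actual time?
For every 60 true minutes, the faulty clock advances 72 minutes, so 1 faulty-clock minute corresponds to 60/72 true minutes.
From 1:45 to 8:51 on the faulty dial is 426 minutes.
True elapsed: 426 x 60/72 = 355 minutes = 5 hours and 55 minutes.
True time: 1:45 + 5 hours and 55 minutes = 7:40.

Final answer: 7:40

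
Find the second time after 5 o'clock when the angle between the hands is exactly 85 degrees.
At t minutes past 5:00, the hour hand is at 30 x 5 + 0.5t degrees and the minute hand is at 6t degrees.
The smaller angle between them is 85 degrees when |30H - 5.5t| = 85 or |30H - 5.5t| = 275.
With H = 5, solve 30 x 5 - 5.5t = +/- target for each target:
  t = (30 x 5 - 85) / 5.5 = 11.82
  t = (30 x 5 + 85) / 5.5 = 42.73
  t = (30 x 5 - 275) / 5.5 = -22.73 (outside (0, 60))
  t = (30 x 5 + 275) / 5.5 = 77.27 (outside (0, 60))
Valid solutions in (0, 60): {11.82, 42.73} minutes.
The second occurrence is t = 42.73 minutes.
The hands form a 85-degree angle at 42.73 minutes past 5:00.

Final answer: 42.73 minutes past 5:00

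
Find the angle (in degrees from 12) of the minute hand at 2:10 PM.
The minute hand moves 6 degrees per minute.
At 2:10: 10 x 6 = 60 degrees

Final answer: 60 degrees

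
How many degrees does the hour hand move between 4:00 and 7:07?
The hour hand moves 0.5 degrees per minute.
Time elapsed: 7:07 - 4:00 = 187 minutes
Angular displacement: 187 x 0.5 = 93.5 degrees

Final answer: 93.5 degrees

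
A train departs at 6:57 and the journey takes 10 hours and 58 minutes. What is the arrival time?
Starting time: 6:57
Adding 58 minutes to 57 minutes: 57 + 58 = 115 minutes = 1 hour and 55 minutes
Adding 10 hours: 6 + 10 + 1 (carry) = 17 - 12 = 5
Final time: 5:55

Final answer: 5:55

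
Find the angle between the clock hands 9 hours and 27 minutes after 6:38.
First find the time 9 hours and 27 minutes after 6:38.
Total minutes: 6 x 60 + 38 + 9 x 60 + 27 = 965.
965 mod 720 = 245 minutes = 4:05.
Now compute the angle at 4:05:
Hour hand: 4 x 30 + 5 x 0.5 = 122.5 degrees
Minute hand: 5 x 6 = 30 degrees
Difference: |122.5 - 30| = 92.5 degrees
The angle is 92.5 degrees

Final answer: 92.5 degrees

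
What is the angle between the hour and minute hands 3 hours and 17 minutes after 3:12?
First find the time 3 hours and 17 minutes after 3:12.
Total minutes: 3 x 60 + 12 + 3 x 60 + 17 = 389.
389 mod 720 = 389 minutes = 6:29.
Now compute the angle at 6:29:
Hour hand: 6 x 30 + 29 x 0.5 = 194.5 degrees
Minute hand: 29 x 6 = 174 degrees
Difference: |194.5 - 174| = 20.5 degrees
The angle is 20.5 degrees

Final answer: 20.5 degrees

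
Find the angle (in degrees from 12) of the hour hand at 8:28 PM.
The hour hand moves 30 degrees per hour and 0.5 degrees per minute.
At 8:28: (8) x 30 + 28 x 0.5 = 240 + 14 = 254 degrees

Final answer: 254 degrees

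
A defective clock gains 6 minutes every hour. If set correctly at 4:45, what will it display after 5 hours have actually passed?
For every 60 true minutes, the faulty clock advances 60 + 6 = 66 minutes.
True elapsed: 5 hours = 300 minutes.
Faulty clock advances: 300 x 66/60 = 330 minutes (drift: 30 minutes ahead).
Shown time: 4:45 + 330 minutes = 10:15.

Final answer: 10:15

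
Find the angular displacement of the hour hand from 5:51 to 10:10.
The hour hand moves 0.5 degrees per minute.
Time elapsed: 10:10 - 5:51 = 259 minutes
Angular displacement: 259 x 0.5 = 129.5 degrees

Final answer: 129.5 degrees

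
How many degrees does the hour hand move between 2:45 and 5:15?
The hour hand moves 0.5 degrees per minute.
Time elapsed: 5:15 - 2:45 = 150 minutes
Angular displacement: 150 x 0.5 = 75 degrees

Final answer: 75 degrees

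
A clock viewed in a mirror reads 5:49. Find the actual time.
Reflection across the vertical (12-6) axis maps a hand at angle A degrees to (360 - A) degrees, which sends a reading of T minutes past 12:00 to (720 - T) minutes past 12:00.
Mirror reads 5:49 = 349 minutes past 12:00.
Actual time: (720 - 349) mod 720 = 371 minutes = 6:11.

Final answer: 6:11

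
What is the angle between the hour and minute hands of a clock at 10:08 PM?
Hour hand position: 10 x 30 + 8 x 0.5 = 304 degrees
Minute hand position: 8 x 6 = 48 degrees
Difference: |304 - 48| = 256 degrees
Since 256 > 180, the smaller angle is 360 - 256 = 104 degrees

Final answer: 104 degrees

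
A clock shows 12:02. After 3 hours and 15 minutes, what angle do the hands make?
First find the time 3 hours and 15 minutes after 12:02.
Total minutes: 12 x 60 + 2 + 3 x 60 + 15 = 917.
917 mod 720 = 197 minutes = 3:17.
Now compute the angle at 3:17:
Hour hand: 3 x 30 + 17 x 0.5 = 98.5 degrees
Minute hand: 17 x 6 = 102 degrees
Difference: |98.5 - 102| = 3.5 degrees
The angle is 3.5 degrees

Final answer: 3.5 degrees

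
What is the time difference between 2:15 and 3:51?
From 2:15 to 3:51:
(3 x 60 + 51) - (2 x 60 + 15) = 231 - 135 = 96 minutes
= 1 hour and 36 minutes

Final answer: 1 hour and 36 minutes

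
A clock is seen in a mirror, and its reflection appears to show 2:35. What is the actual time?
Reflection across the vertical (12-6) axis maps a hand at angle A degrees to (360 - A) degrees, which sends a reading of T minutes past 12:00 to (720 - T) minutes past 12:00.
Mirror reads 2:35 = 155 minutes past 12:00.
Actual time: (720 - 155) mod 720 = 565 minutes = 9:25.

Final answer: 9:25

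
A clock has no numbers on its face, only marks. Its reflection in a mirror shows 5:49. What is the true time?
Reflection across the vertical (12-6) axis maps a hand at angle A degrees to (360 - A) degrees, which sends a reading of T minutes past 12:00 to (720 - T) minutes past 12:00.
Mirror reads 5:49 = 349 minutes past 12:00.
Actual time: (720 - 349) mod 720 = 371 minutes = 6:11.

Final answer: 6:11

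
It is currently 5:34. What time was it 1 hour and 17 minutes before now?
Starting time: 5:34 = 334 total minutes past 12:00
Subtracting: 1 hour and 17 minutes = 77 minutes
334 - 77 = 257 minutes
= 4 hours and 17 minutes past 12:00 = 4:17

Final answer: 4:17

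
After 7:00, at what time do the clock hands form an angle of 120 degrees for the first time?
At t minutes past 7:00, the hour hand is at 30 x 7 + 0.5t degrees and the minute hand is at 6t degrees.
The smaller angle between them is 120 degrees when |30H - 5.5t| = 120 or |30H - 5.5t| = 240.
With H = 7, solve 30 x 7 - 5.5t = +/- target for each target:
  t = (30 x 7 - 120) / 5.5 = 16.36
  t = (30 x 7 + 120) / 5.5 = 60 (outside (0, 60))
  t = (30 x 7 - 240) / 5.5 = -5.45 (outside (0, 60))
  t = (30 x 7 + 240) / 5.5 = 81.82 (outside (0, 60))
Valid solutions in (0, 60): {16.36} minutes.
The first occurrence is t = 16.36 minutes.
The hands form a 120-degree angle at 16.36 minutes past 7:00.

Final answer: 16.36 minutes past 7:00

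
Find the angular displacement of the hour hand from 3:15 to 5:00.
The hour hand moves 0.5 degrees per minute.
Time elapsed: 5:00 - 3:15 = 105 minutes
Angular displacement: 105 x 0.5 = 52.5 degrees

Final answer: 52.5 degrees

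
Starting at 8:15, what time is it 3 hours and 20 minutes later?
Starting time: 8:15
Adding 20 minutes to 15 minutes: 15 + 20 = 35 minutes
Adding 3 hours: 8 + 3 = 11
Final time: 11:35

Final answer: 11:35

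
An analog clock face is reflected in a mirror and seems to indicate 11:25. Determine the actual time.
Reflection across the vertical (12-6) axis maps a hand at angle A degrees to (360 - A) degrees, which sends a reading of T minutes past 12:00 to (720 - T) minutes past 12:00.
Mirror reads 11:25 = 685 minutes past 12:00.
Actual time: (720 - 685) mod 720 = 35 minutes = 12:35.

Final answer: 12:35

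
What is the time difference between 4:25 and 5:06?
From 4:25 to 5:06:
(5 x 60 + 6) - (4 x 60 + 25) = 306 - 265 = 41 minutes
= 41 minutes

Final answer: 41 minutes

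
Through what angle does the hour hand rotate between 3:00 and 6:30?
The hour hand moves 0.5 degrees per minute.
Time elapsed: 6:30 - 3:00 = 210 minutes
Angular displacement: 210 x 0.5 = 105 degrees

Final answer: 105 degrees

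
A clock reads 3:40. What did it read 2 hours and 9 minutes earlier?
Starting time: 3:40 = 220 total minutes past 12:00
Subtracting: 2 hours and 9 minutes = 129 minutes
220 - 129 = 91 minutes
= 1 hour and 31 minutes past 12:00 = 1:31

Final answer: 1:31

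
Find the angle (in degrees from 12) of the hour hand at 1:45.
The hour hand moves 30 degrees per hour and 0.5 degrees per minute.
At 1:45: (1) x 30 + 45 x 0.5 = 30 + 22.5 = 52.5 degrees

Final answer: 52.5 degrees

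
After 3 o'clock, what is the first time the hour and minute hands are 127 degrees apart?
At t minutes past 3:00, the hour hand is at 30 x 3 + 0.5t degrees and the minute hand is at 6t degrees.
The smaller angle between them is 127 degrees when |30H - 5.5t| = 127 or |30H - 5.5t| = 233.
With H = 3, solve 30 x 3 - 5.5t = +/- target for each target:
  t = (30 x 3 - 127) / 5.5 = -6.73 (outside (0, 60))
  t = (30 x 3 + 127) / 5.5 = 39.45
  t = (30 x 3 - 233) / 5.5 = -26 (outside (0, 60))
  t = (30 x 3 + 233) / 5.5 = 58.73
Valid solutions in (0, 60): {39.45, 58.73} minutes.
The first occurrence is t = 39.45 minutes.
The hands form a 127-degree angle at 39.45 minutes past 3:00.

Final answer: 39.45 minutes past 3:00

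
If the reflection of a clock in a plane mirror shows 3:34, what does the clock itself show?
Reflection across the vertical (12-6) axis maps a hand at angle A degrees to (360 - A) degrees, which sends a reading of T minutes past 12:00 to (720 - T) minutes past 12:00.
Mirror reads 3:34 = 214 minutes past 12:00.
Actual time: (720 - 214) mod 720 = 506 minutes = 8:26.

Final answer: 8:26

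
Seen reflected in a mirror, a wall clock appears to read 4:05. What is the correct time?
Reflection across the vertical (12-6) axis maps a hand at angle A degrees to (360 - A) degrees, which sends a reading of T minutes past 12:00 to (720 - T) minutes past 12:00.
Mirror reads 4:05 = 245 minutes past 12:00.
Actual time: (720 - 245) mod 720 = 475 minutes = 7:55.

Final answer: 7:55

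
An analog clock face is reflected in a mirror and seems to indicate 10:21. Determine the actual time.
Reflection across the vertical (12-6) axis maps a hand at angle A degrees to (360 - A) degrees, which sends a reading of T minutes past 12:00 to (720 - T) minutes past 12:00.
Mirror reads 10:21 = 621 minutes past 12:00.
Actual time: (720 - 621) mod 720 = 99 minutes = 1:39.

Final answer: 1:39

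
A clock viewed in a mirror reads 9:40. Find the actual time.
Reflection across the vertical (12-6) axis maps a hand at angle A degrees to (360 - A) degrees, which sends a reading of T minutes past 12:00 to (720 - T) minutes past 12:00.
Mirror reads 9:40 = 580 minutes past 12:00.
Actual time: (720 - 580) mod 720 = 140 minutes = 2:20.

Final answer: 2:20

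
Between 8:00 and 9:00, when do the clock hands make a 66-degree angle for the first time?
At t minutes past 8:00, the hour hand is at 30 x 8 + 0.5t degrees and the minute hand is at 6t degrees.
The smaller angle between them is 66 degrees when |30H - 5.5t| = 66 or |30H - 5.5t| = 294.
With H = 8, solve 30 x 8 - 5.5t = +/- target for each target:
  t = (30 x 8 - 66) / 5.5 = 31.64
  t = (30 x 8 + 66) / 5.5 = 55.64
  t = (30 x 8 - 294) / 5.5 = -9.82 (outside (0, 60))
  t = (30 x 8 + 294) / 5.5 = 97.09 (outside (0, 60))
Valid solutions in (0, 60): {31.64, 55.64} minutes.
The first occurrence is t = 31.64 minutes.
The hands form a 66-degree angle at 31.64 minutes past 8:00.

Final answer: 31.64 minutes past 8:00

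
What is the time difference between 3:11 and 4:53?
From 3:11 to 4:53:
(4 x 60 + 53) - (3 x 60 + 11) = 293 - 191 = 102 minutes
= 1 hour and 42 minutes

Final answer: 1 hour and 42 minutes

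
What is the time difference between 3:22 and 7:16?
From 3:22 to 7:16:
(7 x 60 + 16) - (3 x 60 + 22) = 436 - 202 = 234 minutes
= 3 hours and 54 minutes

Final answer: 3 hours and 54 minutes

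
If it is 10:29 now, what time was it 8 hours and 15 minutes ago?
Starting time: 10:29 = 629 total minutes past 12:00
Subtracting: 8 hours and 15 minutes = 495 minutes
629 - 495 = 134 minutes
= 2 hours and 14 minutes past 12:00 = 2:14

Final answer: 2:14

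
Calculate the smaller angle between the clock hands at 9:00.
Hour hand position: 9 x 30 + 0 x 0.5 = 270 degrees
Minute hand position: 0 x 6 = 0 degrees
Difference: |270 - 0| = 270 degrees
Since 270 > 180, the smaller angle is 360 - 270 = 90 degrees

Final answer: 90 degrees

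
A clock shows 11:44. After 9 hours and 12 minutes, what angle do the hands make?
First find the time 9 hours and 12 minutes after 11:44.
Total minutes: 11 x 60 + 44 + 9 x 60 + 12 = 1256.
1256 mod 720 = 536 minutes = 8:56.
Now compute the angle at 8:56:
Hour hand: 8 x 30 + 56 x 0.5 = 268 degrees
Minute hand: 56 x 6 = 336 degrees
Difference: |268 - 336| = 68 degrees
The angle is 68 degrees

Final answer: 68 degrees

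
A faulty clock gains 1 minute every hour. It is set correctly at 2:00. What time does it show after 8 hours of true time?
For every 60 true minutes, the faulty clock advances 60 + 1 = 61 minutes.
True elapsed: 8 hours = 480 minutes.
Faulty clock advances: 480 x 61/60 = 488 minutes (drift: 8 minutes ahead).
Shown time: 2:00 + 488 minutes = 10:08.

Final answer: 10:08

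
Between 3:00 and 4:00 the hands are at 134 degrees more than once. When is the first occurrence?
At t minutes past 3:00, the hour hand is at 30 x 3 + 0.5t degrees and the minute hand is at 6t degrees.
The smaller angle between them is 134 degrees when |30H - 5.5t| = 134 or |30H - 5.5t| = 226.
With H = 3, solve 30 x 3 - 5.5t = +/- target for each target:
  t = (30 x 3 - 134) / 5.5 = -8 (outside (0, 60))
  t = (30 x 3 + 134) / 5.5 = 40.73
  t = (30 x 3 - 226) / 5.5 = -24.73 (outside (0, 60))
  t = (30 x 3 + 226) / 5.5 = 57.45
Valid solutions in (0, 60): {40.73, 57.45} minutes.
The first occurrence is t = 40.73 minutes.
The hands form a 134-degree angle at 40.73 minutes past 3:00.

Final answer: 40.73 minutes past 3:00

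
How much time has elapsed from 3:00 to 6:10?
From 3:00 to 6:10:
(6 x 60 + 10) - (3 x 60 + 0) = 370 - 180 = 190 minutes
= 3 hours and 10 minutes

Final answer: 3 hours and 10 minutes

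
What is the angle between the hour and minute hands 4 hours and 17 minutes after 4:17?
First find the time 4 hours and 17 minutes after 4:17.
Total minutes: 4 x 60 + 17 + 4 x 60 + 17 = 514.
514 mod 720 = 514 minutes = 8:34.
Now compute the angle at 8:34:
Hour hand: 8 x 30 + 34 x 0.5 = 257 degrees
Minute hand: 34 x 6 = 204 degrees
Difference: |257 - 204| = 53 degrees
The angle is 53 degrees

Final answer: 53 degrees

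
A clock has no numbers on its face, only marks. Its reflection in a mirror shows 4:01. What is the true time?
Reflection across the vertical (12-6) axis maps a hand at angle A degrees to (360 - A) degrees, which sends a reading of T minutes past 12:00 to (720 - T) minutes past 12:00.
Mirror reads 4:01 = 241 minutes past 12:00.
Actual time: (720 - 241) mod 720 = 479 minutes = 7:59.

Final answer: 7:59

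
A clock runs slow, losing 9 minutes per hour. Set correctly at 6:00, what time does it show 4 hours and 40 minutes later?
For every 60 true minutes, the faulty clock advances 60 - 9 = 51 minutes.
True elapsed: 4 hours and 40 minutes = 280 minutes.
Faulty clock advances: 280 x 51/60 = 238 minutes (drift: 42 minutes behind).
Shown time: 6:00 + 238 minutes = 9:58.

Final answer: 9:58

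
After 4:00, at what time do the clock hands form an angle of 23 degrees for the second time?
At t minutes past 4:00, the hour hand is at 30 x 4 + 0.5t degrees and the minute hand is at 6t degrees.
The smaller angle between them is 23 degrees when |30H - 5.5t| = 23 or |30H - 5.5t| = 337.
With H = 4, solve 30 x 4 - 5.5t = +/- target for each target:
  t = (30 x 4 - 23) / 5.5 = 17.64
  t = (30 x 4 + 23) / 5.5 = 26
  t = (30 x 4 - 337) / 5.5 = -39.45 (outside (0, 60))
  t = (30 x 4 + 337) / 5.5 = 83.09 (outside (0, 60))
Valid solutions in (0, 60): {17.64, 26} minutes.
The second occurrence is t = 26 minutes.
The hands form a 23-degree angle at 26 minutes past 4:00.

Final answer: 26 minutes past 4:00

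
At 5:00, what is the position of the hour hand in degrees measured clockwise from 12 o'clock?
The hour hand moves 30 degrees per hour and 0.5 degrees per minute.
At 5:00: (5) x 30 + 0 x 0.5 = 150 + 0 = 150 degrees

Final answer: 150 degrees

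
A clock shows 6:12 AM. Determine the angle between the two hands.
Hour hand position: 6 x 30 + 12 x 0.5 = 186 degrees
Minute hand position: 12 x 6 = 72 degrees
Difference: |186 - 72| = 114 degrees
The angle between the hands is 114 degrees

Final answer: 114 degrees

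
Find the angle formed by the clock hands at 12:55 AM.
Hour hand position: 0 x 30 + 55 x 0.5 = 27.5 degrees
Minute hand position: 55 x 6 = 330 degrees
Difference: |27.5 - 330| = 302.5 degrees
Since 302.5 > 180, the smaller angle is 360 - 302.5 = 57.5 degrees

Final answer: 57.5 degrees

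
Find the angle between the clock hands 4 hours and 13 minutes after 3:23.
First find the time 4 hours and 13 minutes after 3:23.
Total minutes: 3 x 60 + 23 + 4 x 60 + 13 = 456.
456 mod 720 = 456 minutes = 7:36.
Now compute the angle at 7:36:
Hour hand: 7 x 30 + 36 x 0.5 = 228 degrees
Minute hand: 36 x 6 = 216 degrees
Difference: |228 - 216| = 12 degrees
The angle is 12 degrees

Final answer: 12 degrees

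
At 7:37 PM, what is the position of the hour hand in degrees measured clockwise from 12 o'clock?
The hour hand moves 30 degrees per hour and 0.5 degrees per minute.
At 7:37: (7) x 30 + 37 x 0.5 = 210 + 18.5 = 228.5 degrees

Final answer: 228.5 degrees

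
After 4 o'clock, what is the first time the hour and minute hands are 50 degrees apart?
At t minutes past 4:00, the hour hand is at 30 x 4 + 0.5t degrees and the minute hand is at 6t degrees.
The smaller angle between them is 50 degrees when |30H - 5.5t| = 50 or |30H - 5.5t| = 310.
With H = 4, solve 30 x 4 - 5.5t = +/- target for each target:
  t = (30 x 4 - 50) / 5.5 = 12.73
  t = (30 x 4 + 50) / 5.5 = 30.91
  t = (30 x 4 - 310) / 5.5 = -34.55 (outside (0, 60))
  t = (30 x 4 + 310) / 5.5 = 78.18 (outside (0, 60))
Valid solutions in (0, 60): {12.73, 30.91} minutes.
The first occurrence is t = 12.73 minutes.
The hands form a 50-degree angle at 12.73 minutes past 4:00.

Final answer: 12.73 minutes past 4:00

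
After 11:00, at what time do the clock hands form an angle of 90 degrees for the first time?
At t minutes past 11:00, the hour hand is at 30 x 11 + 0.5t degrees and the minute hand is at 6t degrees.
The smaller angle between them is 90 degrees when |30H - 5.5t| = 90 or |30H - 5.5t| = 270.
With H = 11, solve 30 x 11 - 5.5t = +/- target for each target:
  t = (30 x 11 - 90) / 5.5 = 43.64
  t = (30 x 11 + 90) / 5.5 = 76.36 (outside (0, 60))
  t = (30 x 11 - 270) / 5.5 = 10.91
  t = (30 x 11 + 270) / 5.5 = 109.09 (outside (0, 60))
Valid solutions in (0, 60): {10.91, 43.64} minutes.
The first occurrence is t = 10.91 minutes.
The hands form a 90-degree angle at 10.91 minutes past 11:00.

Final answer: 10.91 minutes past 11:00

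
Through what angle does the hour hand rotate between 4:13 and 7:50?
The hour hand moves 0.5 degrees per minute.
Time elapsed: 7:50 - 4:13 = 217 minutes
Angular displacement: 217 x 0.5 = 108.5 degrees

Final answer: 108.5 degrees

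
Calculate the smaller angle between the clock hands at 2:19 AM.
Hour hand position: 2 x 30 + 19 x 0.5 = 69.5 degrees
Minute hand position: 19 x 6 = 114 degrees
Difference: |69.5 - 114| = 44.5 degrees
The angle between the hands is 44.5 degrees

Final answer: 44.5 degrees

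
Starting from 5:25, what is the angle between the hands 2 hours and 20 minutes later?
First find the time 2 hours and 20 minutes after 5:25.
Total minutes: 5 x 60 + 25 + 2 x 60 + 20 = 465.
465 mod 720 = 465 minutes = 7:45.
Now compute the angle at 7:45:
Hour hand: 7 x 30 + 45 x 0.5 = 232.5 degrees
Minute hand: 45 x 6 = 270 degrees
Difference: |232.5 - 270| = 37.5 degrees
The angle is 37.5 degrees

Final answer: 37.5 degrees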